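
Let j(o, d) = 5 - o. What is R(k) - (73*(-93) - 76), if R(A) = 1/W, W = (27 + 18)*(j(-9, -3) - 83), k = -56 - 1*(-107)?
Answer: 21315824/3105 ≈ 6865.0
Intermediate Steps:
k = 51 (k = -56 + 107 = 51)
W = -3105 (W = (27 + 18)*((5 - 1*(-9)) - 83) = 45*((5 + 9) - 83) = 45*(14 - 83) = 45*(-69) = -3105)
R(A) = -1/3105 (R(A) = 1/(-3105) = -1/3105)
R(k) - (73*(-93) - 76) = -1/3105 - (73*(-93) - 76) = -1/3105 - (-6789 - 76) = -1/3105 - 1*(-6865) = -1/3105 + 6865 = 21315824/3105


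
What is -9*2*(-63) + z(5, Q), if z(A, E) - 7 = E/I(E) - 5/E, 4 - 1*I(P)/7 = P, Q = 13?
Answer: 933995/819 ≈ 1140.4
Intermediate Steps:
I(P) = 28 - 7*P
z(A, E) = 7 - 5/E + E/(28 - 7*E) (z(A, E) = 7 + (E/(28 - 7*E) - 5/E) = 7 + (-5/E + E/(28 - 7*E)) = 7 - 5/E + E/(28 - 7*E))
-9*2*(-63) + z(5, Q) = -9*2*(-63) + (1/7)*(140 - 231*13 + 48*13**2)/(13*(-4 + 13)) = -18*(-63) + (1/7)*(1/13)*(140 - 3003 + 48*169)/9 = 1134 + (1/7)*(1/13)*(1/9)*(140 - 3003 + 8112) = 1134 + (1/7)*(1/13)*(1/9)*5249 = 1134 + 5249/819 = 933995/819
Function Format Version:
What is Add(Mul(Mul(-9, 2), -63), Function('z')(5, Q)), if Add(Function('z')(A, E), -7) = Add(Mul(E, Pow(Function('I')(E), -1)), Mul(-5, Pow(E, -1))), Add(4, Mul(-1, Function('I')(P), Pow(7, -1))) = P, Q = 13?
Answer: Rational(933995, 819) ≈ 1140.4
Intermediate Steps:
Function('I')(P) = Add(28, Mul(-7, P))
Function('z')(A, E) = Add(7, Mul(-5, Pow(E, -1)), Mul(E, Pow(Add(28, Mul(-7, E)), -1))) (Function('z')(A, E) = Add(7, Add(Mul(E, Pow(Add(28, Mul(-7, E)), -1)), Mul(-5, Pow(E, -1)))) = Add(7, Add(Mul(-5, Pow(E, -1)), Mul(E, Pow(Add(28, Mul(-7, E)), -1)))) = Add(7, Mul(-5, Pow(E, -1)), Mul(E, Pow(Add(28, Mul(-7, E)), -1))))
Add(Mul(Mul(-9, 2), -63), Function('z')(5, Q)) = Add(Mul(Mul(-9, 2), -63), Mul(Rational(1, 7), Pow(13, -1), Pow(Add(-4, 13), -1), Add(140, Mul(-231, 13), Mul(48, Pow(13, 2))))) = Add(Mul(-18, -63), Mul(Rational(1, 7), Rational(1, 13), Pow(9, -1), Add(140, -3003, Mul(48, 169)))) = Add(1134, Mul(Rational(1, 7), Rational(1, 13), Rational(1, 9), Add(140, -3003, 8112))) = Add(1134, Mul(Rational(1, 7), Rational(1, 13), Rational(1, 9), 5249)) = Add(1134, Rational(5249, 819)) = Rational(933995, 819)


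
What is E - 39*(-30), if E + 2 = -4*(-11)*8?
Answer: 1520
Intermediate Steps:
E = 350 (E = -2 - 4*(-11)*8 = -2 + 44*8 = -2 + 352 = 350)
E - 39*(-30) = 350 - 39*(-30) = 350 + 1170 = 1520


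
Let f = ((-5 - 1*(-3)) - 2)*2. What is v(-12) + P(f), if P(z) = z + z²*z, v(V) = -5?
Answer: -525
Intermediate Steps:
f = -8 (f = ((-5 + 3) - 2)*2 = (-2 - 2)*2 = -4*2 = -8)
P(z) = z + z³
v(-12) + P(f) = -5 + (-8 + (-8)³) = -5 + (-8 - 512) = -5 - 520 = -525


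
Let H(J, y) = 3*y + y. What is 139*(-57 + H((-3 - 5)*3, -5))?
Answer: -10703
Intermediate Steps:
H(J, y) = 4*y
139*(-57 + H((-3 - 5)*3, -5)) = 139*(-57 + 4*(-5)) = 139*(-57 - 20) = 139*(-77) = -10703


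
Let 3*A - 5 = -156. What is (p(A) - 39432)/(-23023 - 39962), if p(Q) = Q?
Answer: 118447/188955 ≈ 0.62685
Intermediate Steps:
A = -151/3 (A = 5/3 + (1/3)*(-156) = 5/3 - 52 = -151/3 ≈ -50.333)
(p(A) - 39432)/(-23023 - 39962) = (-151/3 - 39432)/(-23023 - 39962) = -118447/3/(-62985) = -118447/3*(-1/62985) = 118447/188955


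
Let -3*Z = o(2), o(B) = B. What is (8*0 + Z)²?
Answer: 4/9 ≈ 0.44444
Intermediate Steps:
Z = -⅔ (Z = -⅓*2 = -⅔ ≈ -0.66667)
(8*0 + Z)² = (8*0 - ⅔)² = (0 - ⅔)² = (-⅔)² = 4/9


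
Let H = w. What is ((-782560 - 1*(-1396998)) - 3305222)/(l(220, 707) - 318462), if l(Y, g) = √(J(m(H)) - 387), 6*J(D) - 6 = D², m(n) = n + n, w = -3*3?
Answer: 53557028388/6338627861 + 336348*I*√83/6338627861 ≈ 8.4493 + 0.00048343*I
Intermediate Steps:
w = -9
H = -9
m(n) = 2*n
J(D) = 1 + D²/6
l(Y, g) = 2*I*√83 (l(Y, g) = √((1 + (2*(-9))²/6) - 387) = √((1 + (⅙)*(-18)²) - 387) = √((1 + (⅙)*324) - 387) = √((1 + 54) - 387) = √(55 - 387) = √(-332) = 2*I*√83)
((-782560 - 1*(-1396998)) - 3305222)/(l(220, 707) - 318462) = ((-782560 - 1*(-1396998)) - 3305222)/(2*I*√83 - 318462) = ((-782560 + 1396998) - 3305222)/(-318462 + 2*I*√83) = (614438 - 3305222)/(-318462 + 2*I*√83) = -2690784/(-318462 + 2*I*√83)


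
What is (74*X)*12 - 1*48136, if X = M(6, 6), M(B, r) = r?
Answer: -42808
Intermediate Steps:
X = 6
(74*X)*12 - 1*48136 = (74*6)*12 - 1*48136 = 444*12 - 48136 = 5328 - 48136 = -42808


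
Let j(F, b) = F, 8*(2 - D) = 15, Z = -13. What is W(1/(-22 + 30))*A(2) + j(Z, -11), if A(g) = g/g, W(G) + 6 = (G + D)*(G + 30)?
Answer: -367/32 ≈ -11.469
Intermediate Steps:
D = 1/8 (D = 2 - 1/8*15 = 2 - 15/8 = 1/8 ≈ 0.12500)
W(G) = -6 + (30 + G)*(1/8 + G) (W(G) = -6 + (G + 1/8)*(G + 30) = -6 + (1/8 + G)*(30 + G) = -6 + (30 + G)*(1/8 + G))
A(g) = 1
W(1/(-22 + 30))*A(2) + j(Z, -11) = (-9/4 + (1/(-22 + 30))**2 + 241/(8*(-22 + 30)))*1 - 13 = (-9/4 + (1/8)**2 + (241/8)/8)*1 - 13 = (-9/4 + (1/8)**2 + (241/8)*(1/8))*1 - 13 = (-9/4 + 1/64 + 241/64)*1 - 13 = (49/32)*1 - 13 = 49/32 - 13 = -367/32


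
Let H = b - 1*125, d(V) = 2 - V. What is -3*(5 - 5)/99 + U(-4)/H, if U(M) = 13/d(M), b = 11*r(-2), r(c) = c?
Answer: -13/882 ≈ -0.014739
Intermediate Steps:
b = -22 (b = 11*(-2) = -22)
H = -147 (H = -22 - 1*125 = -22 - 125 = -147)
U(M) = 13/(2 - M)
-3*(5 - 5)/99 + U(-4)/H = -3*(5 - 5)/99 - 13/(-2 - 4)/(-147) = -3*0*(1/99) - 13/(-6)*(-1/147) = 0*(1/99) - 13*(-⅙)*(-1/147) = 0 + (13/6)*(-1/147) = 0 - 13/882 = -13/882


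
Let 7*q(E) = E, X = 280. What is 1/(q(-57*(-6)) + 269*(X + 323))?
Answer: 7/1135791 ≈ 6.1631e-6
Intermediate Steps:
q(E) = E/7
1/(q(-57*(-6)) + 269*(X + 323)) = 1/((-57*(-6))/7 + 269*(280 + 323)) = 1/((1/7)*342 + 269*603) = 1/(342/7 + 162207) = 1/(1135791/7) = 7/1135791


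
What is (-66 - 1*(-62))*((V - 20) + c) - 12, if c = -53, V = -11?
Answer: 324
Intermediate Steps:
(-66 - 1*(-62))*((V - 20) + c) - 12 = (-66 - 1*(-62))*((-11 - 20) - 53) - 12 = (-66 + 62)*(-31 - 53) - 12 = -4*(-84) - 12 = 336 - 12 = 324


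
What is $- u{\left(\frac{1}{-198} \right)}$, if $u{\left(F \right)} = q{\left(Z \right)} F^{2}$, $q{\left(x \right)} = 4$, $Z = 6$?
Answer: $- \frac{1}{9801} \approx -0.00010203$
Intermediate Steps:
$u{\left(F \right)} = 4 F^{2}$
$- u{\left(\frac{1}{-198} \right)} = - 4 \left(\frac{1}{-198}\right)^{2} = - 4 \left(- \frac{1}{198}\right)^{2} = - \frac{4}{39204} = \left(-1\right) \frac{1}{9801} = - \frac{1}{9801}$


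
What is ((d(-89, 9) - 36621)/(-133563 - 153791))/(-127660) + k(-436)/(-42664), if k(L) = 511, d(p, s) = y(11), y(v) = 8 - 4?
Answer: -1171680485983/97816850438060 ≈ -0.011978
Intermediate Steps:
y(v) = 4
d(p, s) = 4
((d(-89, 9) - 36621)/(-133563 - 153791))/(-127660) + k(-436)/(-42664) = ((4 - 36621)/(-133563 - 153791))/(-127660) + 511/(-42664) = -36617/(-287354)*(-1/127660) + 511*(-1/42664) = -36617*(-1/287354)*(-1/127660) - 511/42664 = (36617/287354)*(-1/127660) - 511/42664 = -36617/36683611640 - 511/42664 = -1171680485983/97816850438060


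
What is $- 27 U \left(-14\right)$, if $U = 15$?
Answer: $5670$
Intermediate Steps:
$- 27 U \left(-14\right) = \left(-27\right) 15 \left(-14\right) = \left(-405\right) \left(-14\right) = 5670$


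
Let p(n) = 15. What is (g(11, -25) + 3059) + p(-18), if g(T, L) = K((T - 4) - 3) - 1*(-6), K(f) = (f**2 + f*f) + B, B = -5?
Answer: 3107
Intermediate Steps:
K(f) = -5 + 2*f**2 (K(f) = (f**2 + f*f) - 5 = (f**2 + f**2) - 5 = 2*f**2 - 5 = -5 + 2*f**2)
g(T, L) = 1 + 2*(-7 + T)**2 (g(T, L) = (-5 + 2*((T - 4) - 3)**2) - 1*(-6) = (-5 + 2*((-4 + T) - 3)**2) + 6 = (-5 + 2*(-7 + T)**2) + 6 = 1 + 2*(-7 + T)**2)
(g(11, -25) + 3059) + p(-18) = ((1 + 2*(-7 + 11)**2) + 3059) + 15 = ((1 + 2*4**2) + 3059) + 15 = ((1 + 2*16) + 3059) + 15 = ((1 + 32) + 3059) + 15 = (33 + 3059) + 15 = 3092 + 15 = 3107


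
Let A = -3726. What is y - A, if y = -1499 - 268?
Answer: 1959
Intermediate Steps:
y = -1767
y - A = -1767 - 1*(-3726) = -1767 + 3726 = 1959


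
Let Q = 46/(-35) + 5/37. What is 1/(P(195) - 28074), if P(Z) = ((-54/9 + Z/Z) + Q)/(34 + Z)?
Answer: -296555/8325493072 ≈ -3.5620e-5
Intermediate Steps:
Q = -1527/1295 (Q = 46*(-1/35) + 5*(1/37) = -46/35 + 5/37 = -1527/1295 ≈ -1.1791)
P(Z) = -8002/(1295*(34 + Z)) (P(Z) = ((-54/9 + Z/Z) - 1527/1295)/(34 + Z) = ((-54*⅑ + 1) - 1527/1295)/(34 + Z) = ((-6 + 1) - 1527/1295)/(34 + Z) = (-5 - 1527/1295)/(34 + Z) = -8002/(1295*(34 + Z)))
1/(P(195) - 28074) = 1/(-8002/(44030 + 1295*195) - 28074) = 1/(-8002/(44030 + 252525) - 28074) = 1/(-8002/296555 - 28074) = 1/(-8325493072/296555) = -296555/8325493072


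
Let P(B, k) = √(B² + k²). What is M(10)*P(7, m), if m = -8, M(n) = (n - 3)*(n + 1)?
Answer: 77*√113 ≈ 818.52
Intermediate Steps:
M(n) = (1 + n)*(-3 + n) (M(n) = (-3 + n)*(1 + n) = (1 + n)*(-3 + n))
M(10)*P(7, m) = (-3 + 10² - 2*10)*√(7² + (-8)²) = (-3 + 100 - 20)*√(49 + 64) = 77*√113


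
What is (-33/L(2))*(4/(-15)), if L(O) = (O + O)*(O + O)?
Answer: 11/20 ≈ 0.55000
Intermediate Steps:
L(O) = 4*O² (L(O) = (2*O)*(2*O) = 4*O²)
(-33/L(2))*(4/(-15)) = (-33/(4*2²))*(4/(-15)) = (-33/(4*4))*(4*(-1/15)) = -33/16*(-4/15) = 11/20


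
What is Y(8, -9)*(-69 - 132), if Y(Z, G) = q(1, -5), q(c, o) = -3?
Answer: 603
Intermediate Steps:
Y(Z, G) = -3
Y(8, -9)*(-69 - 132) = -3*(-69 - 132) = -3*(-201) = 603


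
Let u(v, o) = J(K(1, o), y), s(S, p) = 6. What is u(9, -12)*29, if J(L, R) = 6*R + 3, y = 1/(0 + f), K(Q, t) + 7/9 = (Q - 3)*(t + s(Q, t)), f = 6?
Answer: 116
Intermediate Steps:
K(Q, t) = -7/9 + (-3 + Q)*(6 + t) (K(Q, t) = -7/9 + (Q - 3)*(t + 6) = -7/9 + (-3 + Q)*(6 + t))
y = ⅙ (y = 1/(0 + 6) = 1/6 = ⅙ ≈ 0.16667)
J(L, R) = 3 + 6*R
u(v, o) = 4 (u(v, o) = 3 + 6*(⅙) = 3 + 1 = 4)
u(9, -12)*29 = 4*29 = 116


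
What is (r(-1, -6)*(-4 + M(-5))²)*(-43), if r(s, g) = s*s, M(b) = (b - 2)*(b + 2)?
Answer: -12427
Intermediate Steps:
M(b) = (-2 + b)*(2 + b)
r(s, g) = s²
(r(-1, -6)*(-4 + M(-5))²)*(-43) = ((-1)²*(-4 + (-4 + (-5)²))²)*(-43) = (1*(-4 + (-4 + 25))²)*(-43) = (1*(-4 + 21)²)*(-43) = (1*17²)*(-43) = (1*289)*(-43) = 289*(-43) = -12427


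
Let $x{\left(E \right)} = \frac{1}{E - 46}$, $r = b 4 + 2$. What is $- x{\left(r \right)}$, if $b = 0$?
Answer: $\frac{1}{44} \approx 0.022727$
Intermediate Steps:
$r = 2$ ($r = 0 \cdot 4 + 2 = 0 + 2 = 2$)
$x{\left(E \right)} = \frac{1}{-46 + E}$
$- x{\left(r \right)} = - \frac{1}{-46 + 2} = - \frac{1}{-44} = \left(-1\right) \left(- \frac{1}{44}\right) = \frac{1}{44}$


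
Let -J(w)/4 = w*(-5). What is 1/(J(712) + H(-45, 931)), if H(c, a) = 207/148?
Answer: 148/2107727 ≈ 7.0218e-5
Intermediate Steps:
J(w) = 20*w (J(w) = -4*w*(-5) = -(-20)*w = 20*w)
H(c, a) = 207/148 (H(c, a) = 207*(1/148) = 207/148)
1/(J(712) + H(-45, 931)) = 1/(20*712 + 207/148) = 1/(14240 + 207/148) = 1/(2107727/148) = 148/2107727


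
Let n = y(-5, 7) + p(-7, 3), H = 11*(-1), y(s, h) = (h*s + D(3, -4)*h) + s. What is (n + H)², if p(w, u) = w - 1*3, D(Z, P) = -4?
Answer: 7921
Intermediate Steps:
y(s, h) = s - 4*h + h*s (y(s, h) = (h*s - 4*h) + s = (-4*h + h*s) + s = s - 4*h + h*s)
H = -11
p(w, u) = -3 + w (p(w, u) = w - 3 = -3 + w)
n = -78 (n = (-5 - 4*7 + 7*(-5)) + (-3 - 7) = (-5 - 28 - 35) - 10 = -68 - 10 = -78)
(n + H)² = (-78 - 11)² = (-89)² = 7921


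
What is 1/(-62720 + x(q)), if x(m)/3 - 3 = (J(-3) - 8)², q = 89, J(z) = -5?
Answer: -1/62204 ≈ -1.6076e-5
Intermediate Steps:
x(m) = 516 (x(m) = 9 + 3*(-5 - 8)² = 9 + 3*(-13)² = 9 + 3*169 = 9 + 507 = 516)
1/(-62720 + x(q)) = 1/(-62720 + 516) = 1/(-62204) = -1/62204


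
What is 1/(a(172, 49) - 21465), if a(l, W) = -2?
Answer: -1/21467 ≈ -4.6583e-5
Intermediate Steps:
1/(a(172, 49) - 21465) = 1/(-2 - 21465) = 1/(-21467) = -1/21467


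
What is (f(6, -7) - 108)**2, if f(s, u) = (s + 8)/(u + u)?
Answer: 11881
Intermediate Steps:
f(s, u) = (8 + s)/(2*u) (f(s, u) = (8 + s)/((2*u)) = (8 + s)*(1/(2*u)) = (8 + s)/(2*u))
(f(6, -7) - 108)**2 = ((1/2)*(8 + 6)/(-7) - 108)**2 = ((1/2)*(-1/7)*14 - 108)**2 = (-1 - 108)**2 = (-109)**2 = 11881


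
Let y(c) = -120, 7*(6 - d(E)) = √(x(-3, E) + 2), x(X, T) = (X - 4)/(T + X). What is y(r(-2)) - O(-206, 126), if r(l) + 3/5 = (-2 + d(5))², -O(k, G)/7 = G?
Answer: 762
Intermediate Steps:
x(X, T) = (-4 + X)/(T + X)
O(k, G) = -7*G
d(E) = 6 - √(2 - 7/(-3 + E))/7 (d(E) = 6 - √((-4 - 3)/(E - 3) + 2)/7 = 6 - √(-7/(-3 + E) + 2)/7 = 6 - √(2 - 7/(-3 + E))/7)
r(l) = -⅗ + (4 - I*√6/14)² (r(l) = -⅗ + (-2 + (6 - √(-13 + 2*5)/√(-3 + 5)/7))² = -⅗ + (-2 + (6 - √2*√(-13 + 10)/2/7))² = -⅗ + (-2 + (6 - I*√6/2/7))² = -⅗ + (-2 + (6 - I*√6/14))² = -⅗ + (4 - I*√6/14)²)
y(r(-2)) - O(-206, 126) = -120 - (-7)*126 = -120 - 1*(-882) = -120 + 882 = 762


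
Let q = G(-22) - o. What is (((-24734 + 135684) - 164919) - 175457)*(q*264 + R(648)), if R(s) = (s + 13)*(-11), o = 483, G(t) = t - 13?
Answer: 33042620798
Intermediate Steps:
G(t) = -13 + t
q = -518 (q = (-13 - 22) - 1*483 = -35 - 483 = -518)
R(s) = -143 - 11*s (R(s) = (13 + s)*(-11) = -143 - 11*s)
(((-24734 + 135684) - 164919) - 175457)*(q*264 + R(648)) = (((-24734 + 135684) - 164919) - 175457)*(-518*264 + (-143 - 11*648)) = ((110950 - 164919) - 175457)*(-136752 + (-143 - 7128)) = (-53969 - 175457)*(-136752 - 7271) = -229426*(-144023) = 33042620798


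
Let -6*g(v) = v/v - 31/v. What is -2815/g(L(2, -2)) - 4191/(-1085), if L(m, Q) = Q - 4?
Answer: 110108967/40145 ≈ 2742.8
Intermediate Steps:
L(m, Q) = -4 + Q
g(v) = -⅙ + 31/(6*v) (g(v) = -(v/v - 31/v)/6 = -(1 - 31/v)/6 = -⅙ + 31/(6*v))
-2815/g(L(2, -2)) - 4191/(-1085) = -2815*6*(-4 - 2)/(31 - (-4 - 2)) - 4191/(-1085) = -2815*(-36/(31 - 1*(-6))) - 4191*(-1/1085) = -2815*(-36/(31 + 6)) + 4191/1085 = -2815/((⅙)*(-⅙)*37) + 4191/1085 = -2815/(-37/36) + 4191/1085 = -2815*(-36/37) + 4191/1085 = 101340/37 + 4191/1085 = 110108967/40145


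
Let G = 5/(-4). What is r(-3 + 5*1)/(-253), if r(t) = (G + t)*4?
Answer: -3/253 ≈ -0.011858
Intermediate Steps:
G = -5/4 (G = 5*(-¼) = -5/4 ≈ -1.2500)
r(t) = -5 + 4*t (r(t) = (-5/4 + t)*4 = -5 + 4*t)
r(-3 + 5*1)/(-253) = (-5 + 4*(-3 + 5*1))/(-253) = (-5 + 4*(-3 + 5))*(-1/253) = (-5 + 4*2)*(-1/253) = (-5 + 8)*(-1/253) = 3*(-1/253) = -3/253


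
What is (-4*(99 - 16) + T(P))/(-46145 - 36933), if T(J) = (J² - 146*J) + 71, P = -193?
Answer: -32583/41539 ≈ -0.78440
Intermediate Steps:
T(J) = 71 + J² - 146*J
(-4*(99 - 16) + T(P))/(-46145 - 36933) = (-4*(99 - 16) + (71 + (-193)² - 146*(-193)))/(-46145 - 36933) = (-4*83 + (71 + 37249 + 28178))/(-83078) = (-332 + 65498)*(-1/83078) = 65166*(-1/83078) = -32583/41539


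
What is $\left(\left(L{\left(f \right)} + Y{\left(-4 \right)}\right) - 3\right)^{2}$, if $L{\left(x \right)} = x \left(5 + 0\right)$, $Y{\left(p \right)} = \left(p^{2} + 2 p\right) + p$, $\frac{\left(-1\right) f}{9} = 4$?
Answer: $32041$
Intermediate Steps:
$f = -36$ ($f = \left(-9\right) 4 = -36$)
$Y{\left(p \right)} = p^{2} + 3 p$
$L{\left(x \right)} = 5 x$ ($L{\left(x \right)} = x 5 = 5 x$)
$\left(\left(L{\left(f \right)} + Y{\left(-4 \right)}\right) - 3\right)^{2} = \left(\left(5 \left(-36\right) - 4 \left(3 - 4\right)\right) - 3\right)^{2} = \left(\left(-180 - -4\right) - 3\right)^{2} = \left(\left(-180 + 4\right) - 3\right)^{2} = \left(-176 - 3\right)^{2} = \left(-179\right)^{2} = 32041$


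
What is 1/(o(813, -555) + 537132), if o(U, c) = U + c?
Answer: 1/537390 ≈ 1.8608e-6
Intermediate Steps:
1/(o(813, -555) + 537132) = 1/((813 - 555) + 537132) = 1/(258 + 537132) = 1/537390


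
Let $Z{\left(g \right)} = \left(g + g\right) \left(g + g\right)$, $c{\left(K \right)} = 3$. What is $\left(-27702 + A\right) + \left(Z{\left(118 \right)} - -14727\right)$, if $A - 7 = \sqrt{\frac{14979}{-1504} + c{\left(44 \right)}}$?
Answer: $42728 + \frac{3 i \sqrt{109322}}{376} \approx 42728.0 + 2.6381 i$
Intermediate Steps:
$A = 7 + \frac{3 i \sqrt{109322}}{376}$ ($A = 7 + \sqrt{\frac{14979}{-1504} + 3} = 7 + \sqrt{14979 \left(- \frac{1}{1504}\right) + 3} = 7 + \sqrt{- \frac{14979}{1504} + 3} = 7 + \sqrt{- \frac{10467}{1504}} = 7 + \frac{3 i \sqrt{109322}}{376} \approx 7.0 + 2.6381 i$)
$Z{\left(g \right)} = 4 g^{2}$ ($Z{\left(g \right)} = 2 g 2 g = 4 g^{2}$)
$\left(-27702 + A\right) + \left(Z{\left(118 \right)} - -14727\right) = \left(-27702 + \left(7 + \frac{3 i \sqrt{109322}}{376}\right)\right) - \left(-14727 - 4 \cdot 118^{2}\right) = \left(-27695 + \frac{3 i \sqrt{109322}}{376}\right) + \left(4 \cdot 13924 + 14727\right) = \left(-27695 + \frac{3 i \sqrt{109322}}{376}\right) + \left(55696 + 14727\right) = \left(-27695 + \frac{3 i \sqrt{109322}}{376}\right) + 70423 = 42728 + \frac{3 i \sqrt{109322}}{376}$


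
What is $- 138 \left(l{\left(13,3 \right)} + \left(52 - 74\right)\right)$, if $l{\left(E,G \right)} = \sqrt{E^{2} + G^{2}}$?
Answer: $3036 - 138 \sqrt{178} \approx 1194.8$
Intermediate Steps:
$- 138 \left(l{\left(13,3 \right)} + \left(52 - 74\right)\right) = - 138 \left(\sqrt{13^{2} + 3^{2}} + \left(52 - 74\right)\right) = - 138 \left(\sqrt{169 + 9} - 22\right) = - 138 \left(\sqrt{178} - 22\right) = - 138 \left(-22 + \sqrt{178}\right) = 3036 - 138 \sqrt{178}$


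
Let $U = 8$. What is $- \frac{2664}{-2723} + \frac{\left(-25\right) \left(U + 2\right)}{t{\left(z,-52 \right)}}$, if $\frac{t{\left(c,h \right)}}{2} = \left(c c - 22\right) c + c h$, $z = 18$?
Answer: $\frac{93181}{98028} \approx 0.95055$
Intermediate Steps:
$t{\left(c,h \right)} = 2 c h + 2 c \left(-22 + c^{2}\right)$ ($t{\left(c,h \right)} = 2 \left(\left(c c - 22\right) c + c h\right) = 2 \left(\left(c^{2} - 22\right) c + c h\right) = 2 \left(\left(-22 + c^{2}\right) c + c h\right) = 2 \left(c \left(-22 + c^{2}\right) + c h\right) = 2 \left(c h + c \left(-22 + c^{2}\right)\right) = 2 c h + 2 c \left(-22 + c^{2}\right)$)
$- \frac{2664}{-2723} + \frac{\left(-25\right) \left(U + 2\right)}{t{\left(z,-52 \right)}} = - \frac{2664}{-2723} + \frac{\left(-25\right) \left(8 + 2\right)}{2 \cdot 18 \left(-22 - 52 + 18^{2}\right)} = \left(-2664\right) \left(- \frac{1}{2723}\right) + \frac{\left(-25\right) 10}{2 \cdot 18 \left(-22 - 52 + 324\right)} = \frac{2664}{2723} - \frac{250}{2 \cdot 18 \cdot 250} = \frac{2664}{2723} - \frac{250}{9000} = \frac{2664}{2723} - \frac{1}{36} = \frac{93181}{98028}$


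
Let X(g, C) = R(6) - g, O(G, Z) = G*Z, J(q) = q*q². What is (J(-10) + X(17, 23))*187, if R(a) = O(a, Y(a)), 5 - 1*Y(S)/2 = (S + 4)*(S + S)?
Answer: -448239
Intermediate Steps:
Y(S) = 10 - 4*S*(4 + S) (Y(S) = 10 - 2*(S + 4)*(S + S) = 10 - 2*(4 + S)*2*S = 10 - 4*S*(4 + S))
J(q) = q³
R(a) = a*(10 - 16*a - 4*a²)
X(g, C) = -1380 - g (X(g, C) = 2*6*(5 - 8*6 - 2*6²) - g = 2*6*(5 - 48 - 2*36) - g = 2*6*(5 - 48 - 72) - g = 2*6*(-115) - g = -1380 - g)
(J(-10) + X(17, 23))*187 = ((-10)³ + (-1380 - 1*17))*187 = (-1000 + (-1380 - 17))*187 = (-1000 - 1397)*187 = -2397*187 = -448239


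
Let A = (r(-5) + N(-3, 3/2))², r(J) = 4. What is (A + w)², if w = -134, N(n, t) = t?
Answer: 172225/16 ≈ 10764.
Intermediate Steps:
A = 121/4 (A = (4 + 3/2)² = (11/2)² = 121/4 ≈ 30.250)
(A + w)² = (121/4 - 134)² = (-415/4)² = 172225/16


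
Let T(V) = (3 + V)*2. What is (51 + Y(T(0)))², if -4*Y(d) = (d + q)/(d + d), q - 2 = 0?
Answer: 93025/36 ≈ 2584.0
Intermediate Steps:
q = 2 (q = 2 + 0 = 2)
T(V) = 6 + 2*V
Y(d) = -(2 + d)/(8*d) (Y(d) = -(d + 2)/(4*(d + d)) = -(2 + d)/(4*(2*d)) = -(2 + d)*1/(2*d)/4 = -(2 + d)/(8*d))
(51 + Y(T(0)))² = (51 + (-2 - (6 + 2*0))/(8*(6 + 2*0)))² = (51 + (-2 - (6 + 0))/(8*(6 + 0)))² = (51 + (⅛)*(-2 - 1*6)/6)² = (51 + (⅛)*(⅙)*(-2 - 6))² = (51 + (⅛)*(⅙)*(-8))² = (51 - ⅙)² = (305/6)² = 93025/36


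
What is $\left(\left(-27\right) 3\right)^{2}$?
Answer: $6561$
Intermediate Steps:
$\left(\left(-27\right) 3\right)^{2} = \left(-81\right)^{2} = 6561$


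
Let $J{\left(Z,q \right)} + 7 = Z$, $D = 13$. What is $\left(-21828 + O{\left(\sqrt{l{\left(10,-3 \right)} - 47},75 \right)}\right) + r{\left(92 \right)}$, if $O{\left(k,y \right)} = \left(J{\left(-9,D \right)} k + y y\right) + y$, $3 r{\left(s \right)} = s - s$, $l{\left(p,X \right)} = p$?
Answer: $-16128 - 16 i \sqrt{37} \approx -16128.0 - 97.324 i$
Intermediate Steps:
$J{\left(Z,q \right)} = -7 + Z$
$r{\left(s \right)} = 0$ ($r{\left(s \right)} = \frac{s - s}{3} = \frac{1}{3} \cdot 0 = 0$)
$O{\left(k,y \right)} = y + y^{2} - 16 k$ ($O{\left(k,y \right)} = \left(\left(-7 - 9\right) k + y y\right) + y = \left(- 16 k + y^{2}\right) + y = \left(y^{2} - 16 k\right) + y = y + y^{2} - 16 k$)
$\left(-21828 + O{\left(\sqrt{l{\left(10,-3 \right)} - 47},75 \right)}\right) + r{\left(92 \right)} = \left(-21828 + \left(75 + 75^{2} - 16 \sqrt{10 - 47}\right)\right) + 0 = \left(-21828 + \left(75 + 5625 - 16 \sqrt{-37}\right)\right) + 0 = \left(-21828 + \left(75 + 5625 - 16 i \sqrt{37}\right)\right) + 0 = \left(-21828 + \left(5700 - 16 i \sqrt{37}\right)\right) + 0 = \left(-16128 - 16 i \sqrt{37}\right) + 0 = -16128 - 16 i \sqrt{37}$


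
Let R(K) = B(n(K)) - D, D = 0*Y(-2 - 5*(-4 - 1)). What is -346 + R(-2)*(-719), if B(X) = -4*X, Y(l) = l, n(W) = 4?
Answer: 11158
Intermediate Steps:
D = 0 (D = 0*(-2 - 5*(-4 - 1)) = 0*(-2 - 5*(-5)) = 0*(-2 - 1*(-25)) = 0*(-2 + 25) = 0*23 = 0)
R(K) = -16 (R(K) = -4*4 - 1*0 = -16 + 0 = -16)
-346 + R(-2)*(-719) = -346 - 16*(-719) = -346 + 11504 = 11158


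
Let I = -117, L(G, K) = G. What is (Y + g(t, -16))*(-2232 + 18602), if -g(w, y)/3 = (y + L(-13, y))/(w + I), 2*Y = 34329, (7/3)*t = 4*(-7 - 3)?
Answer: 87944313635/313 ≈ 2.8097e+8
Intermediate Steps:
t = -120/7 (t = 3*(4*(-7 - 3))/7 = 3*(4*(-10))/7 = (3/7)*(-40) = -120/7 ≈ -17.143)
Y = 34329/2 (Y = (1/2)*34329 = 34329/2 ≈ 17165.)
g(w, y) = -3*(-13 + y)/(-117 + w) (g(w, y) = -3*(y - 13)/(w - 117) = -3*(-13 + y)/(-117 + w))
(Y + g(t, -16))*(-2232 + 18602) = (34329/2 + 3*(13 - 1*(-16))/(-117 - 120/7))*(-2232 + 18602) = (34329/2 + 3*(13 + 16)/(-939/7))*16370 = (34329/2 + 3*(-7/939)*29)*16370 = (34329/2 - 203/313)*16370 = (10744571/626)*16370 = 87944313635/313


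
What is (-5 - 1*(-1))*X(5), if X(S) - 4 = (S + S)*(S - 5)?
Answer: -16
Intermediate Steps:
X(S) = 4 + 2*S*(-5 + S) (X(S) = 4 + (S + S)*(S - 5) = 4 + (2*S)*(-5 + S) = 4 + 2*S*(-5 + S))
(-5 - 1*(-1))*X(5) = (-5 - 1*(-1))*(4 - 10*5 + 2*5**2) = (-5 + 1)*(4 - 50 + 2*25) = -4*(4 - 50 + 50) = -4*4 = -16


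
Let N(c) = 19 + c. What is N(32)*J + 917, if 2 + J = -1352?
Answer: -68137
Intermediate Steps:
J = -1354 (J = -2 - 1352 = -1354)
N(32)*J + 917 = (19 + 32)*(-1354) + 917 = 51*(-1354) + 917 = -69054 + 917 = -68137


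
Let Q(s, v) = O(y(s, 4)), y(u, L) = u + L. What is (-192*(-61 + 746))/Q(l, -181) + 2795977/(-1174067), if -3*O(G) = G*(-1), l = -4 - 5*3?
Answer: 30879862391/1174067 ≈ 26302.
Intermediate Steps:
y(u, L) = L + u
l = -19 (l = -4 - 15 = -19)
O(G) = G/3 (O(G) = -G*(-1)/3 = -(-1)*G/3 = G/3)
Q(s, v) = 4/3 + s/3 (Q(s, v) = (4 + s)/3 = 4/3 + s/3)
(-192*(-61 + 746))/Q(l, -181) + 2795977/(-1174067) = (-192*(-61 + 746))/(4/3 + (⅓)*(-19)) + 2795977/(-1174067) = (-192*685)/(4/3 - 19/3) + 2795977*(-1/1174067) = -131520/(-5) - 2795977/1174067 = -131520*(-⅕) - 2795977/1174067 = 26304 - 2795977/1174067 = 30879862391/1174067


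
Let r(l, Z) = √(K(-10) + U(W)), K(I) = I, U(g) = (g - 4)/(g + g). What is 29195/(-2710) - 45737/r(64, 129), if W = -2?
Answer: -5839/542 + 45737*I*√34/17 ≈ -10.773 + 15688.0*I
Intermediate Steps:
U(g) = (-4 + g)/(2*g) (U(g) = (-4 + g)/((2*g)) = (-4 + g)*(1/(2*g)) = (-4 + g)/(2*g))
r(l, Z) = I*√34/2 (r(l, Z) = √(-10 + (½)*(-4 - 2)/(-2)) = √(-10 + (½)*(-½)*(-6)) = √(-10 + 3/2) = √(-17/2) = I*√34/2)
29195/(-2710) - 45737/r(64, 129) = 29195/(-2710) - 45737*(-I*√34/17) = 29195*(-1/2710) - (-45737)*I*√34/17 = -5839/542 + 45737*I*√34/17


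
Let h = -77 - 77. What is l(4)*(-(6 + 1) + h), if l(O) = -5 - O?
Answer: 1449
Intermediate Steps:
h = -154
l(4)*(-(6 + 1) + h) = (-5 - 1*4)*(-(6 + 1) - 154) = (-5 - 4)*(-1*7 - 154) = -9*(-7 - 154) = -9*(-161) = 1449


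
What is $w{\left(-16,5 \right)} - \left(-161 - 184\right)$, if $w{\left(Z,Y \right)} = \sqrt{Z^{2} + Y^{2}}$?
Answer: $345 + \sqrt{281} \approx 361.76$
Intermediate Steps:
$w{\left(Z,Y \right)} = \sqrt{Y^{2} + Z^{2}}$
$w{\left(-16,5 \right)} - \left(-161 - 184\right) = \sqrt{5^{2} + \left(-16\right)^{2}} - \left(-161 - 184\right) = \sqrt{25 + 256} - -345 = \sqrt{281} + 345 = 345 + \sqrt{281}$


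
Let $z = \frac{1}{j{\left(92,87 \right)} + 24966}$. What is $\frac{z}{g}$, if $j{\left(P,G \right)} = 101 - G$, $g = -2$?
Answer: $- \frac{1}{49960} \approx -2.0016 \cdot 10^{-5}$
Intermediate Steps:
$z = \frac{1}{24980}$ ($z = \frac{1}{\left(101 - 87\right) + 24966} = \frac{1}{14 + 24966} = \frac{1}{24980} \approx 4.0032 \cdot 10^{-5}$)
$\frac{z}{g} = \frac{1}{-2} \cdot \frac{1}{24980} = \left(- \frac{1}{2}\right) \frac{1}{24980} = - \frac{1}{49960}$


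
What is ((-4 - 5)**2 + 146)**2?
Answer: 51529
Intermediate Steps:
((-4 - 5)**2 + 146)**2 = ((-9)**2 + 146)**2 = (81 + 146)**2 = 227**2 = 51529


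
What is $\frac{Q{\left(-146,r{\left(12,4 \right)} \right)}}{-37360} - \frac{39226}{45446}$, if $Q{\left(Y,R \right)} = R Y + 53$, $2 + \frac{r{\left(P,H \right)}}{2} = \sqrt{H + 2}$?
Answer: $- \frac{747216231}{848931280} + \frac{73 \sqrt{6}}{9340} \approx -0.86104$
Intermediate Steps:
$r{\left(P,H \right)} = -4 + 2 \sqrt{2 + H}$ ($r{\left(P,H \right)} = -4 + 2 \sqrt{H + 2} = -4 + 2 \sqrt{2 + H}$)
$Q{\left(Y,R \right)} = 53 + R Y$
$\frac{Q{\left(-146,r{\left(12,4 \right)} \right)}}{-37360} - \frac{39226}{45446} = \frac{53 + \left(-4 + 2 \sqrt{2 + 4}\right) \left(-146\right)}{-37360} - \frac{39226}{45446} = \left(53 + \left(-4 + 2 \sqrt{6}\right) \left(-146\right)\right) \left(- \frac{1}{37360}\right) - \frac{19613}{22723} = \left(53 + \left(584 - 292 \sqrt{6}\right)\right) \left(- \frac{1}{37360}\right) - \frac{19613}{22723} = \left(637 - 292 \sqrt{6}\right) \left(- \frac{1}{37360}\right) - \frac{19613}{22723} = \left(- \frac{637}{37360} + \frac{73 \sqrt{6}}{9340}\right) - \frac{19613}{22723} = - \frac{747216231}{848931280} + \frac{73 \sqrt{6}}{9340}$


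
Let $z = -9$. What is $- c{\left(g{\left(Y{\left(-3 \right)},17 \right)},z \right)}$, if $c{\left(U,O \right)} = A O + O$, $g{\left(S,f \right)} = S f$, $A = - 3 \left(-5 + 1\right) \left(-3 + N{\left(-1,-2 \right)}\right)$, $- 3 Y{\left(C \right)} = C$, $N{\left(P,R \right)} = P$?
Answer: $-423$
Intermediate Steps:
$Y{\left(C \right)} = - \frac{C}{3}$
$A = -48$ ($A = - 3 \left(-5 + 1\right) \left(-3 - 1\right) = - 3 \left(\left(-4\right) \left(-4\right)\right) = \left(-3\right) 16 = -48$)
$c{\left(U,O \right)} = - 47 O$ ($c{\left(U,O \right)} = - 48 O + O = - 47 O$)
$- c{\left(g{\left(Y{\left(-3 \right)},17 \right)},z \right)} = - \left(-47\right) \left(-9\right) = \left(-1\right) 423 = -423$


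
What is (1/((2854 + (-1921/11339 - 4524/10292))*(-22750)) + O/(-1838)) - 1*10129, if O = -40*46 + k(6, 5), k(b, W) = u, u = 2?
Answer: -1128319266404772191/111405930727000 ≈ -10128.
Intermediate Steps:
k(b, W) = 2
O = -1838 (O = -40*46 + 2 = -1840 + 2 = -1838)
(1/((2854 + (-1921/11339 - 4524/10292))*(-22750)) + O/(-1838)) - 1*10129 = (1/((2854 + (-1921/11339 - 4524/10292))*(-22750)) - 1838/(-1838)) - 1*10129 = (-1/22750/(2854 + (-1921*1/11339 - 4524*1/10292)) - 1838*(-1/1838)) - 10129 = (-1/22750/(2854 + (-113/667 - 1131/2573)) + 1) - 10129 = (-1/22750/(2854 - 1045126/1716191) + 1) - 10129 = (-1/22750/(4896963988/1716191) + 1) - 10129 = ((1716191/4896963988)*(-1/22750) + 1) - 10129 = (-1716191/111405930727000 + 1) - 10129 = 111405929010809/111405930727000 - 10129 = -1128319266404772191/111405930727000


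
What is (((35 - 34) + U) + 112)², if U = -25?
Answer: 7744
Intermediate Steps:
(((35 - 34) + U) + 112)² = (((35 - 34) - 25) + 112)² = ((1 - 25) + 112)² = (-24 + 112)² = 88² = 7744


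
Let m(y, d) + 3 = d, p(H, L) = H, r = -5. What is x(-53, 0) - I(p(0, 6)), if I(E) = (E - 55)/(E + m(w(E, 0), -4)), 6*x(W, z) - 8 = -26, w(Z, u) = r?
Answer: -76/7 ≈ -10.857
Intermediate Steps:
w(Z, u) = -5
x(W, z) = -3 (x(W, z) = 4/3 + (⅙)*(-26) = 4/3 - 13/3 = -3)
m(y, d) = -3 + d
I(E) = (-55 + E)/(-7 + E) (I(E) = (E - 55)/(E + (-3 - 4)) = (-55 + E)/(E - 7) = (-55 + E)/(-7 + E))
x(-53, 0) - I(p(0, 6)) = -3 - (-55 + 0)/(-7 + 0) = -3 - (-55)/(-7) = -3 - (-1)*(-55)/7 = -3 - 1*55/7 = -3 - 55/7 = -76/7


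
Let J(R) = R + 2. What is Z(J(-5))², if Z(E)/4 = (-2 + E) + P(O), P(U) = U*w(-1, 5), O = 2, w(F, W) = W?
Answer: 400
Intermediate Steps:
J(R) = 2 + R
P(U) = 5*U (P(U) = U*5 = 5*U)
Z(E) = 32 + 4*E (Z(E) = 4*((-2 + E) + 5*2) = 4*((-2 + E) + 10) = 4*(8 + E) = 32 + 4*E)
Z(J(-5))² = (32 + 4*(2 - 5))² = (32 + 4*(-3))² = (32 - 12)² = 20² = 400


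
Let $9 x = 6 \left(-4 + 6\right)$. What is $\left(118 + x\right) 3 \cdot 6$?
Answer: $2148$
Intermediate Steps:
$x = \frac{4}{3}$ ($x = \frac{6 \left(-4 + 6\right)}{9} = \frac{6 \cdot 2}{9} = \frac{1}{9} \cdot 12 = \frac{4}{3} \approx 1.3333$)
$\left(118 + x\right) 3 \cdot 6 = \left(118 + \frac{4}{3}\right) 3 \cdot 6 = \frac{358}{3} \cdot 18 = 2148$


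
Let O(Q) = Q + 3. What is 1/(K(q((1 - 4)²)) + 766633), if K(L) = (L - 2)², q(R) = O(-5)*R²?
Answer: 1/793529 ≈ 1.2602e-6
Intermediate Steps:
O(Q) = 3 + Q
q(R) = -2*R² (q(R) = (3 - 5)*R² = -2*R²)
K(L) = (-2 + L)²
1/(K(q((1 - 4)²)) + 766633) = 1/((-2 - 2*(1 - 4)⁴)² + 766633) = 1/((-2 - 2*((-3)²)²)² + 766633) = 1/((-2 - 2*9²)² + 766633) = 1/((-2 - 2*81)² + 766633) = 1/((-2 - 162)² + 766633) = 1/((-164)² + 766633) = 1/(26896 + 766633) = 1/793529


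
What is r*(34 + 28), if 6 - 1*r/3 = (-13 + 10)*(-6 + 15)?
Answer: 6138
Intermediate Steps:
r = 99 (r = 18 - 3*(-13 + 10)*(-6 + 15) = 18 - (-9)*9 = 18 - 3*(-27) = 18 + 81 = 99)
r*(34 + 28) = 99*(34 + 28) = 99*62 = 6138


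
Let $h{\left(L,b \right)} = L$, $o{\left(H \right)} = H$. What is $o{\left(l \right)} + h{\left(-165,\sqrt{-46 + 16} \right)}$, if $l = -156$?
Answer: $-321$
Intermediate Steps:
$o{\left(l \right)} + h{\left(-165,\sqrt{-46 + 16} \right)} = -156 - 165 = -321$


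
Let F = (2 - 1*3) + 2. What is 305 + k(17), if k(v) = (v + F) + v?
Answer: 340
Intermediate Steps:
F = 1 (F = (2 - 3) + 2 = -1 + 2 = 1)
k(v) = 1 + 2*v (k(v) = (v + 1) + v = (1 + v) + v = 1 + 2*v)
305 + k(17) = 305 + (1 + 2*17) = 305 + (1 + 34) = 305 + 35 = 340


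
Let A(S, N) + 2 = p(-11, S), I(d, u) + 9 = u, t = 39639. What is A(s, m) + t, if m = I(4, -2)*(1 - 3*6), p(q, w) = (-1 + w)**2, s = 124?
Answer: 54766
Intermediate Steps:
I(d, u) = -9 + u
m = 187 (m = (-9 - 2)*(1 - 3*6) = -11*(1 - 18) = -11*(-17) = 187)
A(S, N) = -2 + (-1 + S)**2
A(s, m) + t = (-2 + (-1 + 124)**2) + 39639 = (-2 + 123**2) + 39639 = (-2 + 15129) + 39639 = 15127 + 39639 = 54766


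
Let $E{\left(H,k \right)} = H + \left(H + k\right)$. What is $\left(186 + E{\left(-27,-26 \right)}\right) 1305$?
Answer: $138330$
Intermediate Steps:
$E{\left(H,k \right)} = k + 2 H$
$\left(186 + E{\left(-27,-26 \right)}\right) 1305 = \left(186 + \left(-26 + 2 \left(-27\right)\right)\right) 1305 = \left(186 - 80\right) 1305 = 106 \cdot 1305 = 138330$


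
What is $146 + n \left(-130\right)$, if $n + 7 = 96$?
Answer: $-11424$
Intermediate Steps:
$n = 89$ ($n = -7 + 96 = 89$)
$146 + n \left(-130\right) = 146 + 89 \left(-130\right) = 146 - 11570 = -11424$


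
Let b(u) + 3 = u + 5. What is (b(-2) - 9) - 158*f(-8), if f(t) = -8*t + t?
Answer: -8857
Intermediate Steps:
b(u) = 2 + u (b(u) = -3 + (u + 5) = -3 + (5 + u) = 2 + u)
f(t) = -7*t
(b(-2) - 9) - 158*f(-8) = ((2 - 2) - 9) - (-1106)*(-8) = (0 - 9) - 158*56 = -9 - 8848 = -8857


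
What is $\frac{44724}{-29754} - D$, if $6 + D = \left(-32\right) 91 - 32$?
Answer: $\frac{14621596}{4959} \approx 2948.5$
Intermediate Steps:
$D = -2950$ ($D = -6 - 2944 = -2950$)
$\frac{44724}{-29754} - D = \frac{44724}{-29754} - -2950 = 44724 \left(- \frac{1}{29754}\right) + 2950 = - \frac{7454}{4959} + 2950 = \frac{14621596}{4959}$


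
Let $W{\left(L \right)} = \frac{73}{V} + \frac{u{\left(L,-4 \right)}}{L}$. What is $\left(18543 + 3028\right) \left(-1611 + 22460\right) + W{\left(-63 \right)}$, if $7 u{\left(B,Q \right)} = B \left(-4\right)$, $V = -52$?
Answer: $\frac{163703094837}{364} \approx 4.4973 \cdot 10^{8}$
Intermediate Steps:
$u{\left(B,Q \right)} = - \frac{4 B}{7}$ ($u{\left(B,Q \right)} = \frac{B \left(-4\right)}{7} = \frac{\left(-4\right) B}{7} = - \frac{4 B}{7}$)
$W{\left(L \right)} = - \frac{719}{364}$ ($W{\left(L \right)} = \frac{73}{-52} + \frac{\left(- \frac{4}{7}\right) L}{L} = 73 \left(- \frac{1}{52}\right) - \frac{4}{7} = - \frac{73}{52} - \frac{4}{7} = - \frac{719}{364}$)
$\left(18543 + 3028\right) \left(-1611 + 22460\right) + W{\left(-63 \right)} = \left(18543 + 3028\right) \left(-1611 + 22460\right) - \frac{719}{364} = 21571 \cdot 20849 - \frac{719}{364} = 449733779 - \frac{719}{364} = \frac{163703094837}{364}$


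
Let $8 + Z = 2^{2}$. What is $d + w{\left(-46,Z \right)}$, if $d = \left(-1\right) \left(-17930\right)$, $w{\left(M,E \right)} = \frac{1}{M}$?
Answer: $\frac{824779}{46} \approx 17930.0$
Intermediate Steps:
$Z = -4$ ($Z = -8 + 2^{2} = -8 + 4 = -4$)
$d = 17930$
$d + w{\left(-46,Z \right)} = 17930 + \frac{1}{-46} = 17930 - \frac{1}{46} = \frac{824779}{46}$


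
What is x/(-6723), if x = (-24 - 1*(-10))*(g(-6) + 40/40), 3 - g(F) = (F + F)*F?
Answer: -952/6723 ≈ -0.14160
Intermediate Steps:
g(F) = 3 - 2*F² (g(F) = 3 - (F + F)*F = 3 - 2*F*F = 3 - 2*F²)
x = 952 (x = (-24 - 1*(-10))*((3 - 2*(-6)²) + 40/40) = (-24 + 10)*((3 - 2*36) + 40*(1/40)) = -14*((3 - 72) + 1) = -14*(-69 + 1) = -14*(-68) = 952)
x/(-6723) = 952/(-6723) = 952*(-1/6723) = -952/6723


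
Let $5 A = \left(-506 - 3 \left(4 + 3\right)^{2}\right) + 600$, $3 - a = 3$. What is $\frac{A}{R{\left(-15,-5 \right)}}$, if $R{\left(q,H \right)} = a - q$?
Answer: $- \frac{53}{75} \approx -0.70667$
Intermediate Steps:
$a = 0$ ($a = 3 - 3 = 0$)
$R{\left(q,H \right)} = - q$ ($R{\left(q,H \right)} = 0 - q = - q$)
$A = - \frac{53}{5}$ ($A = \frac{\left(-506 - 3 \left(4 + 3\right)^{2}\right) + 600}{5} = \frac{\left(-506 - 3 \cdot 7^{2}\right) + 600}{5} = \frac{\left(-506 - 147\right) + 600}{5} = \frac{-653 + 600}{5} = \frac{1}{5} \left(-53\right) = - \frac{53}{5} \approx -10.6$)
$\frac{A}{R{\left(-15,-5 \right)}} = - \frac{53}{5 \left(\left(-1\right) \left(-15\right)\right)} = - \frac{53}{5 \cdot 15} = \left(- \frac{53}{5}\right) \frac{1}{15} = - \frac{53}{75}$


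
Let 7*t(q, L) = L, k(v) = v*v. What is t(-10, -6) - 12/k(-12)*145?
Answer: -1087/84 ≈ -12.940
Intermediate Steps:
k(v) = v**2
t(q, L) = L/7
t(-10, -6) - 12/k(-12)*145 = (1/7)*(-6) - 12/((-12)**2)*145 = -6/7 - 12/144*145 = -6/7 - 12*1/144*145 = -6/7 - 1/12*145 = -6/7 - 145/12 = -1087/84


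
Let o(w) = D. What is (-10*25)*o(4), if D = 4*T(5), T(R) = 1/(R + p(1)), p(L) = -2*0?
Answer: -200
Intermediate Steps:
p(L) = 0
T(R) = 1/R (T(R) = 1/(R + 0) = 1/R)
D = 4/5 ≈ 0.80000
o(w) = 4/5
(-10*25)*o(4) = -10*25*(4/5) = -250*4/5 = -200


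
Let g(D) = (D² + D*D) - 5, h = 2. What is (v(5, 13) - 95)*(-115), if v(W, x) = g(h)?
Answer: 10580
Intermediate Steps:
g(D) = -5 + 2*D² (g(D) = (D² + D²) - 5 = 2*D² - 5 = -5 + 2*D²)
v(W, x) = 3 (v(W, x) = -5 + 2*2² = -5 + 2*4 = -5 + 8 = 3)
(v(5, 13) - 95)*(-115) = (3 - 95)*(-115) = -92*(-115) = 10580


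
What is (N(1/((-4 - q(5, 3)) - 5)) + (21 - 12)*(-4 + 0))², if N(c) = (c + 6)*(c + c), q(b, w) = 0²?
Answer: 9132484/6561 ≈ 1391.9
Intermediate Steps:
q(b, w) = 0
N(c) = 2*c*(6 + c) (N(c) = (6 + c)*(2*c) = 2*c*(6 + c))
(N(1/((-4 - q(5, 3)) - 5)) + (21 - 12)*(-4 + 0))² = (2*(6 + 1/((-4 - 1*0) - 5))/((-4 - 1*0) - 5) + (21 - 12)*(-4 + 0))² = (2*(6 + 1/((-4 + 0) - 5))/((-4 + 0) - 5) + 9*(-4))² = (2*(6 + 1/(-4 - 5))/(-4 - 5) - 36)² = (2*(6 + 1/(-9))/(-9) - 36)² = (2*(-⅑)*(6 - ⅑) - 36)² = (2*(-⅑)*(53/9) - 36)² = (-106/81 - 36)² = (-3022/81)² = 9132484/6561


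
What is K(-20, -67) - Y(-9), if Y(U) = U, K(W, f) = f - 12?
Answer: -70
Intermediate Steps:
K(W, f) = -12 + f
K(-20, -67) - Y(-9) = (-12 - 67) - 1*(-9) = -79 + 9 = -70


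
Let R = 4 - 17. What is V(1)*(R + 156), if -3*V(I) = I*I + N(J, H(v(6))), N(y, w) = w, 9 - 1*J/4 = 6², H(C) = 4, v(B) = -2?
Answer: -715/3 ≈ -238.33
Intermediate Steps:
J = -108 (J = 36 - 4*6² = 36 - 4*36 = 36 - 144 = -108)
R = -13
V(I) = -4/3 - I²/3 (V(I) = -(I*I + 4)/3 = -(I² + 4)/3 = -(4 + I²)/3 = -4/3 - I²/3)
V(1)*(R + 156) = (-4/3 - ⅓*1²)*(-13 + 156) = (-4/3 - ⅓*1)*143 = (-4/3 - ⅓)*143 = -5/3*143 = -715/3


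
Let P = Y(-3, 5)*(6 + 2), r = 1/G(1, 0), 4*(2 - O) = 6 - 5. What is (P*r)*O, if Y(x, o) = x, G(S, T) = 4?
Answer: -21/2 ≈ -10.500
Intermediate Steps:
O = 7/4 (O = 2 - (6 - 5)/4 = 2 - 1/4*1 = 2 - 1/4 = 7/4 ≈ 1.7500)
r = 1/4 ≈ 0.25000
P = -24 (P = -3*(6 + 2) = -3*8 = -24)
(P*r)*O = -24*1/4*(7/4) = -6*7/4 = -21/2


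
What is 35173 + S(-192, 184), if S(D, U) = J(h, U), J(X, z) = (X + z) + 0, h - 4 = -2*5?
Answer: 35351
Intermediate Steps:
h = -6 (h = 4 - 2*5 = 4 - 10 = -6)
J(X, z) = X + z
S(D, U) = -6 + U
35173 + S(-192, 184) = 35173 + (-6 + 184) = 35173 + 178 = 35351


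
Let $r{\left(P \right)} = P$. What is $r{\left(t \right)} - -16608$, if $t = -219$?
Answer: $16389$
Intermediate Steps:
$r{\left(t \right)} - -16608 = -219 - -16608 = -219 + 16608 = 16389$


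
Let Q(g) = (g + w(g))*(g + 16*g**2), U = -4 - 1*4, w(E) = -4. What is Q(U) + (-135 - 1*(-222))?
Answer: -12105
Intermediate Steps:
U = -8 (U = -4 - 4 = -8)
Q(g) = (-4 + g)*(g + 16*g**2) (Q(g) = (g - 4)*(g + 16*g**2) = (-4 + g)*(g + 16*g**2))
Q(U) + (-135 - 1*(-222)) = -8*(-4 - 63*(-8) + 16*(-8)**2) + (-135 - 1*(-222)) = -8*(-4 + 504 + 16*64) + (-135 + 222) = -8*(-4 + 504 + 1024) + 87 = -8*1524 + 87 = -12192 + 87 = -12105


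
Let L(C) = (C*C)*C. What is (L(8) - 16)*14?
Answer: 6944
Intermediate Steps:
L(C) = C**3 (L(C) = C**2*C = C**3)
(L(8) - 16)*14 = (8**3 - 16)*14 = (512 - 16)*14 = 496*14 = 6944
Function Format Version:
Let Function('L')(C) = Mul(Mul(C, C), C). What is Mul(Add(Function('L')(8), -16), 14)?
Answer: 6944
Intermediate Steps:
Function('L')(C) = Pow(C, 3) (Function('L')(C) = Mul(Pow(C, 2), C) = Pow(C, 3))
Mul(Add(Function('L')(8), -16), 14) = Mul(Add(Pow(8, 3), -16), 14) = Mul(Add(512, -16), 14) = Mul(496, 14) = 6944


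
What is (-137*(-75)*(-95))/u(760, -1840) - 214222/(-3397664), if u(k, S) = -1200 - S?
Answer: -20727547937/13590656 ≈ -1525.1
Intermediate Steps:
(-137*(-75)*(-95))/u(760, -1840) - 214222/(-3397664) = (-137*(-75)*(-95))/(-1200 - 1*(-1840)) - 214222/(-3397664) = (10275*(-95))/(-1200 + 1840) - 214222*(-1/3397664) = -976125/640 + 107111/1698832 = -976125*1/640 + 107111/1698832 = -195225/128 + 107111/1698832 = -20727547937/13590656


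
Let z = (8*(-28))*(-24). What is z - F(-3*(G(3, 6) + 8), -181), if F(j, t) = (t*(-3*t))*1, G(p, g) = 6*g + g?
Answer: 103659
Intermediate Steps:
G(p, g) = 7*g
z = 5376 (z = -224*(-24) = 5376)
F(j, t) = -3*t**2 (F(j, t) = -3*t**2*1 = -3*t**2)
z - F(-3*(G(3, 6) + 8), -181) = 5376 - (-3)*(-181)**2 = 5376 - (-3)*32761 = 5376 - 1*(-98283) = 5376 + 98283 = 103659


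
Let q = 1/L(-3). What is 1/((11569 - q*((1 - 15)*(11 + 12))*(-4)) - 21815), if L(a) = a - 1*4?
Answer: -1/10062 ≈ -9.9384e-5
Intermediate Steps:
L(a) = -4 + a (L(a) = a - 4 = -4 + a)
q = -⅐ (q = 1/(-4 - 3) = 1/(-7) = -⅐ ≈ -0.14286)
1/((11569 - q*((1 - 15)*(11 + 12))*(-4)) - 21815) = 1/((11569 - (-(1 - 15)*(11 + 12)/7)*(-4)) - 21815) = 1/((11569 - (-(-2)*23)*(-4)) - 21815) = 1/((11569 - (-⅐*(-322))*(-4)) - 21815) = 1/((11569 - 46*(-4)) - 21815) = 1/((11569 - 1*(-184)) - 21815) = 1/((11569 + 184) - 21815) = 1/(11753 - 21815) = 1/(-10062) = -1/10062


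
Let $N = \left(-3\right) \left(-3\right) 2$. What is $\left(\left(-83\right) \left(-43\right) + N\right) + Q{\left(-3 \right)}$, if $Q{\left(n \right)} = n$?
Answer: $3584$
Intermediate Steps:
$N = 18$ ($N = 9 \cdot 2 = 18$)
$\left(\left(-83\right) \left(-43\right) + N\right) + Q{\left(-3 \right)} = \left(\left(-83\right) \left(-43\right) + 18\right) - 3 = \left(3569 + 18\right) - 3 = 3587 - 3 = 3584$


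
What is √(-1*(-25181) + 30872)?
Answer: √56053 ≈ 236.76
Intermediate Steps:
√(-1*(-25181) + 30872) = √(25181 + 30872) = √56053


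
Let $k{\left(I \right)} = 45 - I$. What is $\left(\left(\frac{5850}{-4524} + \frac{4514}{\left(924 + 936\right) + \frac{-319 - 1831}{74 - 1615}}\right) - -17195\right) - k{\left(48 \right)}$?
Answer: $\frac{1430690700991}{83183890} \approx 17199.0$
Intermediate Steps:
$\left(\left(\frac{5850}{-4524} + \frac{4514}{\left(924 + 936\right) + \frac{-319 - 1831}{74 - 1615}}\right) - -17195\right) - k{\left(48 \right)} = \left(\left(\frac{5850}{-4524} + \frac{4514}{\left(924 + 936\right) + \frac{-319 - 1831}{74 - 1615}}\right) - -17195\right) - \left(45 - 48\right) = \left(\left(5850 \left(- \frac{1}{4524}\right) + \frac{4514}{1860 - \frac{2150}{-1541}}\right) + 17195\right) - \left(45 - 48\right) = \left(\left(- \frac{75}{58} + \frac{4514}{1860 - - \frac{2150}{1541}}\right) + 17195\right) - -3 = \left(\left(- \frac{75}{58} + \frac{4514}{1860 + \frac{2150}{1541}}\right) + 17195\right) + 3 = \left(\left(- \frac{75}{58} + \frac{4514}{\frac{2868410}{1541}}\right) + 17195\right) + 3 = \left(\left(- \frac{75}{58} + 4514 \cdot \frac{1541}{2868410}\right) + 17195\right) + 3 = \left(\left(- \frac{75}{58} + \frac{3478037}{1434205}\right) + 17195\right) + 3 = \left(\frac{94160771}{83183890} + 17195\right) + 3 = \frac{1430441149321}{83183890} + 3 = \frac{1430690700991}{83183890}$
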